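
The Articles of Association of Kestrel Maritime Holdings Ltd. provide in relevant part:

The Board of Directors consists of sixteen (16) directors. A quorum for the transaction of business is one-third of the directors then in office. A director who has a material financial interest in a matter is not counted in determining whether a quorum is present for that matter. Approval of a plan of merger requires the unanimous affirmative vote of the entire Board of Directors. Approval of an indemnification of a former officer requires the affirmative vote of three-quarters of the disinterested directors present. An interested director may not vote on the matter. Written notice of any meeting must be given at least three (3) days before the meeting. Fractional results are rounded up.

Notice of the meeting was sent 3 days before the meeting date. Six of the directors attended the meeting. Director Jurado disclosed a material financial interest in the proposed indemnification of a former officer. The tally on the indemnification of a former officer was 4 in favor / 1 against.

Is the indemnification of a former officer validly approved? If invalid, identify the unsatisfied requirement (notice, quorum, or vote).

Notice: 3 days given; 3 required (3 ≥ 3). Satisfied.
Quorum: 6 present, but the 1 interested director does not count, leaving 5. Quorum is 6. Not satisfied.
Vote: the indemnification of a former officer requires three-fourths of the disinterested directors present (6 − 1 = 5). 3/4 of 5 = 3.75, rounded up to 4, so 4 affirmative votes are needed; 4 voted in favor. Satisfied. (Moot — without a quorum no business can be validly transacted.)

Invalid — quorum requirement not satisfied.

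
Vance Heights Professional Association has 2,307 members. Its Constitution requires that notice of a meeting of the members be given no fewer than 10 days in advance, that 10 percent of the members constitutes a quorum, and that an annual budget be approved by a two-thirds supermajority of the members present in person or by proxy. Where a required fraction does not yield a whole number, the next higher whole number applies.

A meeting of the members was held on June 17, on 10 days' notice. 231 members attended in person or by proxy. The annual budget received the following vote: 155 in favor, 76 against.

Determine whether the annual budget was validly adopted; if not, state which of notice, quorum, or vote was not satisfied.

Notice: 10 days given; 10 required. Satisfied.
Quorum: 10% of 2,307 = 230.70, rounded up to 231; 231 present. Satisfied.
Vote: requires two-thirds of those present (231); 2/3 of 231 = 154, so 154 needed; 155 in favor. Satisfied.

Valid — all requirements satisfied.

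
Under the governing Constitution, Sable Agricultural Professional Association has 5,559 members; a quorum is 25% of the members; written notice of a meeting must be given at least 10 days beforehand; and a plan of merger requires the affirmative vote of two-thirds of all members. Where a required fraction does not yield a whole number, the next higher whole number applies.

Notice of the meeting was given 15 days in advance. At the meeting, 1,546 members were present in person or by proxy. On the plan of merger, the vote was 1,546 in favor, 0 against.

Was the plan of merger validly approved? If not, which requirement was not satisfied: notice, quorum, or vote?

Invalid — vote requirement not satisfied.

Notice: 15 days given; 10 required. Satisfied.
Quorum: 25% of 5,559 = 1,389.75, rounded up to 1,390; 1,546 present. Satisfied.
Vote: requires two-thirds of all members (5,559); 2/3 of 5559 = 3706, so 3,706 needed; 1,546 in favor. Not satisfied.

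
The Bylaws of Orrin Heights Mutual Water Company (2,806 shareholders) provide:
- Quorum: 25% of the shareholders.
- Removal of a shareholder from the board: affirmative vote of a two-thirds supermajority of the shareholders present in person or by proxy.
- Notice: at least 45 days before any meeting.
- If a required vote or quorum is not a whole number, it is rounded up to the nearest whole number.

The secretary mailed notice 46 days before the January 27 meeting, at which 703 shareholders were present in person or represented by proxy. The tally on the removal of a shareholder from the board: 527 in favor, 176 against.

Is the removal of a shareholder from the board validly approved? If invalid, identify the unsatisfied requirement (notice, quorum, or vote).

Notice: 46 days given; 45 required. Satisfied.
Quorum: 25% of 2,806 = 701.50, rounded up to 702; 703 present. Satisfied.
Vote: requires two-thirds of those present (703); 2/3 of 703 = 468.67, rounded up to 469, so 469 needed; 527 in favor. Satisfied.

Valid — all requirements satisfied.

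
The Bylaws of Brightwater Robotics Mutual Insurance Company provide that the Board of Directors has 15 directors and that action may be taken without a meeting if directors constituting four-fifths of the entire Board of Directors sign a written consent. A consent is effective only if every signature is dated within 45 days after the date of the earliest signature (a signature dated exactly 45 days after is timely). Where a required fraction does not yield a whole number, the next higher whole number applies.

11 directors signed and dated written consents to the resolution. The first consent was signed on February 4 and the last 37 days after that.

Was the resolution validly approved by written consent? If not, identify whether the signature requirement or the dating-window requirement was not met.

Not effective — insufficient signatures.

Signatures required: four-fifths of 15 — 4/5 of 15 = 12, so 12 needed; 11 signed. Insufficient.
Dating window: the latest signature is 37 days after the earliest; the limit is 45 days. Within the window.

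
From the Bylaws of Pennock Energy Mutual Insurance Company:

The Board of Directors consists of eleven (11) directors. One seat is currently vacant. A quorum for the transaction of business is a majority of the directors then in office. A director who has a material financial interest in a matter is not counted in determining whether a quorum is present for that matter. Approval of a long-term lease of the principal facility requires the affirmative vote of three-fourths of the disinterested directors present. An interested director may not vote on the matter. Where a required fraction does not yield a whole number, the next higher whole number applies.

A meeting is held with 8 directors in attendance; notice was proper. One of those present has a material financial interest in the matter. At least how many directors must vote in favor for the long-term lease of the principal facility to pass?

The long-term lease of the principal facility requires three-fourths of the disinterested directors present (8 − 1 = 7).
3/4 of 7 = 5.25, rounded up to 6.

6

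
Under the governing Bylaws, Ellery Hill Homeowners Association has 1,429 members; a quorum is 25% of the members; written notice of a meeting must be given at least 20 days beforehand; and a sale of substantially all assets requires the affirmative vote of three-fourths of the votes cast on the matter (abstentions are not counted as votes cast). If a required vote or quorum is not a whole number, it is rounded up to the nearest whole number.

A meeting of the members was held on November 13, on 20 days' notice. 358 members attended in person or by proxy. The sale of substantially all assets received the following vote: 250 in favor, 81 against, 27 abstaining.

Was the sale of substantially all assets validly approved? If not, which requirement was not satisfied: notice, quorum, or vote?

Valid — all requirements satisfied.

Notice: 20 days given; 20 required. Satisfied.
Quorum: 25% of 1,429 = 357.25, rounded up to 358; 358 present. Satisfied.
Vote: requires three-fourths of the votes cast (358 − 27 abstaining = 331); 3/4 of 331 = 248.25, rounded up to 249, so 249 needed; 250 in favor. Satisfied.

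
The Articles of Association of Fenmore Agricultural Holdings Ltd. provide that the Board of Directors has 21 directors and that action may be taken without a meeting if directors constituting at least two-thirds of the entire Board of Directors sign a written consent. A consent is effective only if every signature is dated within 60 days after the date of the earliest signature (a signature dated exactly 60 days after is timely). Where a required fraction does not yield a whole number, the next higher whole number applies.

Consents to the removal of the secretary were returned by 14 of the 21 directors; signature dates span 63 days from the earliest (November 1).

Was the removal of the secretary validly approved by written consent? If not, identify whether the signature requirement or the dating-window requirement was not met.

Not effective — dating-window requirement not satisfied.

Signatures required: at least two-thirds of 21 — 2/3 of 21 = 14, so 14 needed; 14 signed. Sufficient.
Dating window: the latest signature is 63 days after the earliest; the limit is 60 days. Outside the window.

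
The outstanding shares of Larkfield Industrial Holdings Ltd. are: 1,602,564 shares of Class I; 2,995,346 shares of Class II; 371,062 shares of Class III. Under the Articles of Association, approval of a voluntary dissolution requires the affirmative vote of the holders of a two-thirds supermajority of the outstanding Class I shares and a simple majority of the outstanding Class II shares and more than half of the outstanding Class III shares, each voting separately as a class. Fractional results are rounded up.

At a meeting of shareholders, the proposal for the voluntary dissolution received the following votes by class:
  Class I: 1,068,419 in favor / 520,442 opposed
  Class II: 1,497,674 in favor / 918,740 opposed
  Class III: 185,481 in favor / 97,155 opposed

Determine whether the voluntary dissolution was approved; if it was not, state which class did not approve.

Class I: 2/3 of 1602564 = 1068376; 1,068,376 required, 1,068,419 in favor — approved.
Class II: a majority of 2995346 is 1497674; 1,497,674 required, 1,497,674 in favor — approved.
Class III: a majority of 371062 is 185532; 185,532 required, 185,481 in favor — not approved.

Not approved — the Class III shares did not give the required vote.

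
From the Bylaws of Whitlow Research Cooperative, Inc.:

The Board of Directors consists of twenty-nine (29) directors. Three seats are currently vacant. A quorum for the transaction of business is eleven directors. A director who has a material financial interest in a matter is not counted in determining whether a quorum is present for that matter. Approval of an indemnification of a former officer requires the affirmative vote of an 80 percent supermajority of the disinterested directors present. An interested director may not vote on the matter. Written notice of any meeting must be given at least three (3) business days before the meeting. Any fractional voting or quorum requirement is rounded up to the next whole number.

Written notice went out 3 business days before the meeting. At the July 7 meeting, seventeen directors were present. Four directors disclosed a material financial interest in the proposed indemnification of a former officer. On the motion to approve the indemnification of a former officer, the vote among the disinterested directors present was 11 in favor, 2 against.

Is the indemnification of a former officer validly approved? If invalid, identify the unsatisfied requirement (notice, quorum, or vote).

Notice: 3 business days given; 3 required (3 ≥ 3). Satisfied.
Quorum: 17 present, but the 4 interested directors do not count, leaving 13. Quorum is 11. Satisfied.
Vote: the indemnification of a former officer requires four-fifths of the disinterested directors present (17 − 4 = 13). 4/5 of 13 = 10.40, rounded up to 11, so 11 affirmative votes are needed; 11 voted in favor. Satisfied.

Valid — all requirements satisfied.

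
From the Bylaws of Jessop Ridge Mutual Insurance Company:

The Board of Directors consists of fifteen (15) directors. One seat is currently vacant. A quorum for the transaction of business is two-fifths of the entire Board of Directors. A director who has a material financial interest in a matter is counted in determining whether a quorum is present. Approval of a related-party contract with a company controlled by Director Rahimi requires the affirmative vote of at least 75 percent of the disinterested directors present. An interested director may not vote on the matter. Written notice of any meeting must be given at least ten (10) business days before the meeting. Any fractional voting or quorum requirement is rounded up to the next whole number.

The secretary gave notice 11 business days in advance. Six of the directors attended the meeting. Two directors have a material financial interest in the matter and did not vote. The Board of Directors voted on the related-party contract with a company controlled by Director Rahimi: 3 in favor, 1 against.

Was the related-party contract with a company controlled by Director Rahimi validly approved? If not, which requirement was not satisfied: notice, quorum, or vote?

Notice: 11 business days given; 10 required (11 ≥ 10). Satisfied.
Quorum: 6 present (interested directors count toward quorum); quorum is 6. Satisfied.
Vote: the related-party contract with a company controlled by Director Rahimi requires three-fourths of the disinterested directors present (6 − 2 = 4). 3/4 of 4 = 3, so 3 affirmative votes are needed; 3 voted in favor. Satisfied.

Valid — all requirements satisfied.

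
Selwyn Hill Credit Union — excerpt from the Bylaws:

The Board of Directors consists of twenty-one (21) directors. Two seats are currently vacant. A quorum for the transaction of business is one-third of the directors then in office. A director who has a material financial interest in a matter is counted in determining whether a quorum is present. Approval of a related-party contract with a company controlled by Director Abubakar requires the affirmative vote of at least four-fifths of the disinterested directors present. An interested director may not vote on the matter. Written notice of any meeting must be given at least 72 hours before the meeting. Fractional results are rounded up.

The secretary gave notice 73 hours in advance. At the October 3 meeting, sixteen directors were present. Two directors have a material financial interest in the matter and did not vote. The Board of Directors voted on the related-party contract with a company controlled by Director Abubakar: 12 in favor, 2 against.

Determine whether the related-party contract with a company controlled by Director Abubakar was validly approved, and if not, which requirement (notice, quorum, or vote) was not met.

Notice: 73 hours given; 72 required (73 ≥ 72). Satisfied.
Quorum: 16 present (interested directors count toward quorum); quorum is 7. Satisfied.
Vote: the related-party contract with a company controlled by Director Abubakar requires four-fifths of the disinterested directors present (16 − 2 = 14). 4/5 of 14 = 11.20, rounded up to 12, so 12 affirmative votes are needed; 12 voted in favor. Satisfied.

Valid — all requirements satisfied.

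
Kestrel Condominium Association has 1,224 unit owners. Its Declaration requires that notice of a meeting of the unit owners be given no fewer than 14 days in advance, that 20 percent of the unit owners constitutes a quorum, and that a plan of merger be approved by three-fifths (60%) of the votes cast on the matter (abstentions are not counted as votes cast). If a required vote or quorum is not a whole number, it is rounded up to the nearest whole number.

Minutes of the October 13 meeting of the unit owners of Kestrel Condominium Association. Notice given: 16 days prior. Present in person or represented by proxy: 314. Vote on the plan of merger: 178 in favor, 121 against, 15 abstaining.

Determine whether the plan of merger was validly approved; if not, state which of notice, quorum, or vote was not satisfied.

Notice: 16 days given; 14 required. Satisfied.
Quorum: 20% of 1,224 = 244.80, rounded up to 245; 314 present. Satisfied.
Vote: requires three-fifths of the votes cast (314 − 15 abstaining = 299); 3/5 of 299 = 179.40, rounded up to 180, so 180 needed; 178 in favor. Not satisfied.

Invalid — vote requirement not satisfied.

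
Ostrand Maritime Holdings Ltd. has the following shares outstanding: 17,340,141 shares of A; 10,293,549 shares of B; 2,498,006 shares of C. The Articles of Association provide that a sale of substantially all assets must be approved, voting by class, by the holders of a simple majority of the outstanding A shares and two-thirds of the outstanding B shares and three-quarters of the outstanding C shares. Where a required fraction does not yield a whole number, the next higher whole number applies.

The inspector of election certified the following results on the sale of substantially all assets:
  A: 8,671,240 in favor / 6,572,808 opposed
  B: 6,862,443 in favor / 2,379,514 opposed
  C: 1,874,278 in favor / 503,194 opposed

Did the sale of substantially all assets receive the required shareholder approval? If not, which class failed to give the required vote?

A: a majority of 17340141 is 8670071; 8,670,071 required, 8,671,240 in favor — approved.
B: 2/3 of 10293549 = 6862366; 6,862,366 required, 6,862,443 in favor — approved.
C: 3/4 of 2498006 = 1873504.50, rounded up to 1873505; 1,873,505 required, 1,874,278 in favor — approved.

Approved — every class gave the required vote.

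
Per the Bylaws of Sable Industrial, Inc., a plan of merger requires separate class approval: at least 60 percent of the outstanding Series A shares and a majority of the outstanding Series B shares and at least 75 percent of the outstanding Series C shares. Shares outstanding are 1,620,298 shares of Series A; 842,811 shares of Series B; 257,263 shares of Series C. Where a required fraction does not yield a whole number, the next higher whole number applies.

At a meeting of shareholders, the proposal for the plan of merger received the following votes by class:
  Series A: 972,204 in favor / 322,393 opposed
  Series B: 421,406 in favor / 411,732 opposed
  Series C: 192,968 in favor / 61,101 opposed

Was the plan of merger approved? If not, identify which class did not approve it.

Approved — every class gave the required vote.

Series A: 3/5 of 1620298 = 972178.80, rounded up to 972179; 972,179 required, 972,204 in favor — approved.
Series B: a majority of 842811 is 421406; 421,406 required, 421,406 in favor — approved.
Series C: 3/4 of 257263 = 192947.25, rounded up to 192948; 192,948 required, 192,968 in favor — approved.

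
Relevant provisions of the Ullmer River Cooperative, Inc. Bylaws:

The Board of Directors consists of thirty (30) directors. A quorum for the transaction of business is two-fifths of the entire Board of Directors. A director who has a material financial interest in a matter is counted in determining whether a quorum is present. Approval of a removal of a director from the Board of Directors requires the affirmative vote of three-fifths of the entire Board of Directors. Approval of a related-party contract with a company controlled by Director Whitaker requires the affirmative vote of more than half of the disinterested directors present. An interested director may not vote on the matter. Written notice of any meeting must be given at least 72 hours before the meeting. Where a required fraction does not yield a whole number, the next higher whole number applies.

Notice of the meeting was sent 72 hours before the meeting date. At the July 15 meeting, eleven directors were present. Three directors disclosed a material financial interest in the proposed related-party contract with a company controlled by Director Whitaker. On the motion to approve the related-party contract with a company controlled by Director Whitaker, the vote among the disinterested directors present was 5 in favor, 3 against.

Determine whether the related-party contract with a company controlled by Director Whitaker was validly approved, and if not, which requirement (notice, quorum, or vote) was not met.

Invalid — quorum requirement not satisfied.

Notice: 72 hours given; 72 required (72 ≥ 72). Satisfied.
Quorum: 11 present (interested directors count toward quorum); quorum is 12. Not satisfied.
Vote: the related-party contract with a company controlled by Director Whitaker requires a majority of the disinterested directors present (11 − 3 = 8). A majority of 8 is 5, so 5 affirmative votes are needed; 5 voted in favor. Satisfied. (Moot — without a quorum no business can be validly transacted.)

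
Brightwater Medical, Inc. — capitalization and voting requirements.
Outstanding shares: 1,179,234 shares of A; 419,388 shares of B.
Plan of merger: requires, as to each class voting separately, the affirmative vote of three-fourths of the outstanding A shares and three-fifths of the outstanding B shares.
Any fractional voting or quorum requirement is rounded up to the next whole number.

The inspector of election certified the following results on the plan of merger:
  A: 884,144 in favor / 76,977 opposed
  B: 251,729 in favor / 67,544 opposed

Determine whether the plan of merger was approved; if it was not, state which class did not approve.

A: 3/4 of 1179234 = 884425.50, rounded up to 884426; 884,426 required, 884,144 in favor — not approved.
B: 3/5 of 419388 = 251632.80, rounded up to 251633; 251,633 required, 251,729 in favor — approved.

Not approved — the A shares did not give the required vote.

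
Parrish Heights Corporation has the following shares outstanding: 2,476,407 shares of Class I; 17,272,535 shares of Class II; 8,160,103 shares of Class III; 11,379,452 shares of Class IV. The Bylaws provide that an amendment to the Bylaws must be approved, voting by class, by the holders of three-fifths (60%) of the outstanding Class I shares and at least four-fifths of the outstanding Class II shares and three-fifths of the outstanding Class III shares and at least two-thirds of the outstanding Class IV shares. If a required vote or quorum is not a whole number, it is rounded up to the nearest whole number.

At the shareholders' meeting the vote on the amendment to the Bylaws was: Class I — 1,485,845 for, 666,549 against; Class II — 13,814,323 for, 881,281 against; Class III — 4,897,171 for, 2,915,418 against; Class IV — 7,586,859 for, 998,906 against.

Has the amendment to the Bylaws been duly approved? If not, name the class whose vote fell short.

Not approved — the Class II shares did not give the required vote.

Class I: 3/5 of 2476407 = 1485844.20, rounded up to 1485845; 1,485,845 required, 1,485,845 in favor — approved.
Class II: 4/5 of 17272535 = 13818028; 13,818,028 required, 13,814,323 in favor — not approved.
Class III: 3/5 of 8160103 = 4896061.80, rounded up to 4896062; 4,896,062 required, 4,897,171 in favor — approved.
Class IV: 2/3 of 11379452 = 7586301.33, rounded up to 7586302; 7,586,302 required, 7,586,859 in favor — approved.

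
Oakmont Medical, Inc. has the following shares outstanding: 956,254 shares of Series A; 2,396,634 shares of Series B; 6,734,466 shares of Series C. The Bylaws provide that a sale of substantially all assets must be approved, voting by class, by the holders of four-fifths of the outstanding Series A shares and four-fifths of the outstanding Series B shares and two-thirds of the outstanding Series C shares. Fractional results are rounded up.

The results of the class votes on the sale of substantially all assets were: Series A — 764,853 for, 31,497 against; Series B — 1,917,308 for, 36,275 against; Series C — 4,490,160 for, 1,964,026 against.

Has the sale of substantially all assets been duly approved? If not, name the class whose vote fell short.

Series A: 4/5 of 956254 = 765003.20, rounded up to 765004; 765,004 required, 764,853 in favor — not approved.
Series B: 4/5 of 2396634 = 1917307.20, rounded up to 1917308; 1,917,308 required, 1,917,308 in favor — approved.
Series C: 2/3 of 6734466 = 4489644; 4,489,644 required, 4,490,160 in favor — approved.

Not approved — the Series A shares did not give the required vote.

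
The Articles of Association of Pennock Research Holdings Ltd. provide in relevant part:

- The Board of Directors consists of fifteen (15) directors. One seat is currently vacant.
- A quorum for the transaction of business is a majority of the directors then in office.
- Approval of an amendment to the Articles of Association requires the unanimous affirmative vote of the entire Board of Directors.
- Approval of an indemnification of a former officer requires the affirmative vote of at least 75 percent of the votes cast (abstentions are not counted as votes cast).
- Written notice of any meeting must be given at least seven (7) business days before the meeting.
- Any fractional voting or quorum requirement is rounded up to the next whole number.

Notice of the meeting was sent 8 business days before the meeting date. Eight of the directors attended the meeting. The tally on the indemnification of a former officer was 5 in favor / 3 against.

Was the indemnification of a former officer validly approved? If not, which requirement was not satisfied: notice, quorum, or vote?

Notice: 8 business days given; 7 required (8 ≥ 7). Satisfied.
Quorum: 8 present; quorum is 8. Satisfied.
Vote: the indemnification of a former officer requires three-fourths of the votes cast (8). 3/4 of 8 = 6, so 6 affirmative votes are needed; 5 voted in favor. Not satisfied.

Invalid — vote requirement not satisfied.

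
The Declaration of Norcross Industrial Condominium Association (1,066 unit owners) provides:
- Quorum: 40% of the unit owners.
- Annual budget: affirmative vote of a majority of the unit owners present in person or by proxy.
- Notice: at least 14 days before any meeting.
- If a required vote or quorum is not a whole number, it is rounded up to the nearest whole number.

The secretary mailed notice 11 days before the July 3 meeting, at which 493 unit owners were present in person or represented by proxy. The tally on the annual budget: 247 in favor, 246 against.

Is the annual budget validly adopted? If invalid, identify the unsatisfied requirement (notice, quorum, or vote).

Invalid — notice requirement not satisfied.

Notice: 11 days given; 14 required. Not satisfied.
Quorum: 40% of 1,066 = 426.40, rounded up to 427; 493 present. Satisfied.
Vote: requires a majority of those present (493); a majority of 493 is 247, so 247 needed; 247 in favor. Satisfied.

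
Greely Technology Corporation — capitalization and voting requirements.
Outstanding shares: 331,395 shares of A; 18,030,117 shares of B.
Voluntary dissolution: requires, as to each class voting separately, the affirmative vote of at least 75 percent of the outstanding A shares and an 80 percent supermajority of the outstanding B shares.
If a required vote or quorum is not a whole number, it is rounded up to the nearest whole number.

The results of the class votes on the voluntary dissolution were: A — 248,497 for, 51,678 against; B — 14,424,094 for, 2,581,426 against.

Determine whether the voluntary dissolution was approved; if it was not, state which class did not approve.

A: 3/4 of 331395 = 248546.25, rounded up to 248547; 248,547 required, 248,497 in favor — not approved.
B: 4/5 of 18030117 = 14424093.60, rounded up to 14424094; 14,424,094 required, 14,424,094 in favor — approved.

Not approved — the A shares did not give the required vote.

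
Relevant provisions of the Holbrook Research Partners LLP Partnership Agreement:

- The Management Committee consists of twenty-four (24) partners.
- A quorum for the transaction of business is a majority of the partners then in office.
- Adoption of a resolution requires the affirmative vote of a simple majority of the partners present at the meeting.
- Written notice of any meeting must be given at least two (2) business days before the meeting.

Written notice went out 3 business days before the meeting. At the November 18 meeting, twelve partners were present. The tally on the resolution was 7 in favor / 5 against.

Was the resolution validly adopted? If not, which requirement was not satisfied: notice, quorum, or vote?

Notice: 3 business days given; 2 required (3 ≥ 2). Satisfied.
Quorum: 12 present; quorum is 13. Not satisfied.
Vote: the resolution requires a majority of the partners present (12). A majority of 12 is 7, so 7 affirmative votes are needed; 7 voted in favor. Satisfied. (Moot — without a quorum no business can be validly transacted.)

Invalid — quorum requirement not satisfied.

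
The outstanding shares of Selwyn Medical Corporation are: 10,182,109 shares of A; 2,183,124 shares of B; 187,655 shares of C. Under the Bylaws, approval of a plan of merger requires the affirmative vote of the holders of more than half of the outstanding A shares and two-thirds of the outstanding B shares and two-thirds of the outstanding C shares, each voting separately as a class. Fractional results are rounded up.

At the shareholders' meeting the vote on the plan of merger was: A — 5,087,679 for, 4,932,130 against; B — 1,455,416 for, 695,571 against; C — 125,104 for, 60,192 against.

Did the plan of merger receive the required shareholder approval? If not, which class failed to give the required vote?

Not approved — the A shares did not give the required vote.

A: a majority of 10182109 is 5091055; 5,091,055 required, 5,087,679 in favor — not approved.
B: 2/3 of 2183124 = 1455416; 1,455,416 required, 1,455,416 in favor — approved.
C: 2/3 of 187655 = 125103.33, rounded up to 125104; 125,104 required, 125,104 in favor — approved.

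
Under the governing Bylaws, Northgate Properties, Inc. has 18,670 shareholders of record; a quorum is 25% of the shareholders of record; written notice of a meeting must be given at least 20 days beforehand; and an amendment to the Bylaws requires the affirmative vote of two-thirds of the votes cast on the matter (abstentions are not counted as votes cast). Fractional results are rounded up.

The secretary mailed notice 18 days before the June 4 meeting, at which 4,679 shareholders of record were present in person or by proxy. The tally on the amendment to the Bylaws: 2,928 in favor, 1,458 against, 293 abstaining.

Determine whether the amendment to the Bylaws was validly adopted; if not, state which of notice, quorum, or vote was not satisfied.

Invalid — notice requirement not satisfied.

Notice: 18 days given; 20 required. Not satisfied.
Quorum: 25% of 18,670 = 4,667.50, rounded up to 4,668; 4,679 present. Satisfied.
Vote: requires two-thirds of the votes cast (4,679 − 293 abstaining = 4,386); 2/3 of 4386 = 2924, so 2,924 needed; 2,928 in favor. Satisfied.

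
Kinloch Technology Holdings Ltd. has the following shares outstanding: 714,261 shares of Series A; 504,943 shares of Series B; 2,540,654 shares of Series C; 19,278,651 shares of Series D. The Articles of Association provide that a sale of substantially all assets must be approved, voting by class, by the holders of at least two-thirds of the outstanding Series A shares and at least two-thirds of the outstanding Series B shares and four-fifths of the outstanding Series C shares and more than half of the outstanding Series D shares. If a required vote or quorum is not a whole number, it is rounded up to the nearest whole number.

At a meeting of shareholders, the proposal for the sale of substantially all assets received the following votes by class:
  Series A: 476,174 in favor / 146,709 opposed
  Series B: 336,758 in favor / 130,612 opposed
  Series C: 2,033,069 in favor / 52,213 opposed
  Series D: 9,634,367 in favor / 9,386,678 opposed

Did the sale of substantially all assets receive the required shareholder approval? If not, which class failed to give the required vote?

Series A: 2/3 of 714261 = 476174; 476,174 required, 476,174 in favor — approved.
Series B: 2/3 of 504943 = 336628.67, rounded up to 336629; 336,629 required, 336,758 in favor — approved.
Series C: 4/5 of 2540654 = 2032523.20, rounded up to 2032524; 2,032,524 required, 2,033,069 in favor — approved.
Series D: a majority of 19278651 is 9639326; 9,639,326 required, 9,634,367 in favor — not approved.

Not approved — the Series D shares did not give the required vote.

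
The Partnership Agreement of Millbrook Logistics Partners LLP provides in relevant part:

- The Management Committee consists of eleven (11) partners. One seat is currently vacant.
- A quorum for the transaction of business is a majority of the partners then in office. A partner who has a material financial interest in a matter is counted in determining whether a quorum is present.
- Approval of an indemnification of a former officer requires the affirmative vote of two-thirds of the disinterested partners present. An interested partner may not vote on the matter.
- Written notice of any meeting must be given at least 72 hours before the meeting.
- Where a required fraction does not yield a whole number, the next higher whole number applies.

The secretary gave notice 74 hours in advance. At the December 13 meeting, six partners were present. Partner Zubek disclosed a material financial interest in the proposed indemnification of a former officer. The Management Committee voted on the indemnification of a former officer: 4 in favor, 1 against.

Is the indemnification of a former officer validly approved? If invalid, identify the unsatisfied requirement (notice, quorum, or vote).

Valid — all requirements satisfied.

Notice: 74 hours given; 72 required (74 ≥ 72). Satisfied.
Quorum: 6 present (interested partners count toward quorum); quorum is 6. Satisfied.
Vote: the indemnification of a former officer requires two-thirds of the disinterested partners present (6 − 1 = 5). 2/3 of 5 = 3.33, rounded up to 4, so 4 affirmative votes are needed; 4 voted in favor. Satisfied.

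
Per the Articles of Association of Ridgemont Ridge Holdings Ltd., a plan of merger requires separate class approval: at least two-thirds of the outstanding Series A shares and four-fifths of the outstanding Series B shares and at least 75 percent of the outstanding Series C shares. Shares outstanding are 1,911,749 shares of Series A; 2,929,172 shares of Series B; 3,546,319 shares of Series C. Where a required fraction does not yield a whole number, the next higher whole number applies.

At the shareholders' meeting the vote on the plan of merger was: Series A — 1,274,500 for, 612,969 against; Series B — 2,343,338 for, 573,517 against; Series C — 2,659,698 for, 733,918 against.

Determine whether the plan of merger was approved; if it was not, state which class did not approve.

Not approved — the Series C shares did not give the required vote.

Series A: 2/3 of 1911749 = 1274499.33, rounded up to 1274500; 1,274,500 required, 1,274,500 in favor — approved.
Series B: 4/5 of 2929172 = 2343337.60, rounded up to 2343338; 2,343,338 required, 2,343,338 in favor — approved.
Series C: 3/4 of 3546319 = 2659739.25, rounded up to 2659740; 2,659,740 required, 2,659,698 in favor — not approved.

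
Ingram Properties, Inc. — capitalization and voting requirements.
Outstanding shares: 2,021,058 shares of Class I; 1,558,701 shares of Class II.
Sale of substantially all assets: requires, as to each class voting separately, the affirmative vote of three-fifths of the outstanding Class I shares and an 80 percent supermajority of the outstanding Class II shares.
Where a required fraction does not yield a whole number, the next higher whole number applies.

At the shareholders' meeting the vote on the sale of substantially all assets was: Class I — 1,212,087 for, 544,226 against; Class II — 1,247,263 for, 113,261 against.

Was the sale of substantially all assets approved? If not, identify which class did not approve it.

Class I: 3/5 of 2021058 = 1212634.80, rounded up to 1212635; 1,212,635 required, 1,212,087 in favor — not approved.
Class II: 4/5 of 1558701 = 1246960.80, rounded up to 1246961; 1,246,961 required, 1,247,263 in favor — approved.

Not approved — the Class I shares did not give the required vote.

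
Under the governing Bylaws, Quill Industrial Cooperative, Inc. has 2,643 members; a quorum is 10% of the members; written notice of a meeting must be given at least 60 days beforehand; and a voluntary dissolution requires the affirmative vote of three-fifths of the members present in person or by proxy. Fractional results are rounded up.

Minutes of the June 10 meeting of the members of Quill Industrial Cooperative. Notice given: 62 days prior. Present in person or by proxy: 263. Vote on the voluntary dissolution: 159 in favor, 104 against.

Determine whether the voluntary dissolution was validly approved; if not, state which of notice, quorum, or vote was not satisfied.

Invalid — quorum requirement not satisfied.

Notice: 62 days given; 60 required. Satisfied.
Quorum: 10% of 2,643 = 264.30, rounded up to 265; 263 present. Not satisfied.
Vote: requires three-fifths of those present (263); 3/5 of 263 = 157.80, rounded up to 158, so 158 needed; 159 in favor. Satisfied.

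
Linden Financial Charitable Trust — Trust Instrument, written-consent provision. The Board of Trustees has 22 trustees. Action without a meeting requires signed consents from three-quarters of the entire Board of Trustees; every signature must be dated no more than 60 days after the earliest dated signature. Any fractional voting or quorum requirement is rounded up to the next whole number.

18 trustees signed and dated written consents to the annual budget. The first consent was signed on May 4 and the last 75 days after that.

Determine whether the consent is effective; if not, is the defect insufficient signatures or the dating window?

Not effective — dating-window requirement not satisfied.

Signatures required: three-quarters of 22 — 3/4 of 22 = 16.50, rounded up to 17, so 17 needed; 18 signed. Sufficient.
Dating window: the latest signature is 75 days after the earliest; the limit is 60 days. Outside the window.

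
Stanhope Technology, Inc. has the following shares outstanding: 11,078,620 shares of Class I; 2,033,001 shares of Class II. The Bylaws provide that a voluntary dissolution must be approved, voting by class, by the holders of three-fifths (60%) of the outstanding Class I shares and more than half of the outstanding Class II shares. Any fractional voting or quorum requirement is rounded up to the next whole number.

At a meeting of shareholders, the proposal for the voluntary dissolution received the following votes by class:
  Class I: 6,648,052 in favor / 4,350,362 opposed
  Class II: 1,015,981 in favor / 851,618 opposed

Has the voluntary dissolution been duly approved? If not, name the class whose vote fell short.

Not approved — the Class II shares did not give the required vote.

Class I: 3/5 of 11078620 = 6647172; 6,647,172 required, 6,648,052 in favor — approved.
Class II: a majority of 2033001 is 1016501; 1,016,501 required, 1,015,981 in favor — not approved.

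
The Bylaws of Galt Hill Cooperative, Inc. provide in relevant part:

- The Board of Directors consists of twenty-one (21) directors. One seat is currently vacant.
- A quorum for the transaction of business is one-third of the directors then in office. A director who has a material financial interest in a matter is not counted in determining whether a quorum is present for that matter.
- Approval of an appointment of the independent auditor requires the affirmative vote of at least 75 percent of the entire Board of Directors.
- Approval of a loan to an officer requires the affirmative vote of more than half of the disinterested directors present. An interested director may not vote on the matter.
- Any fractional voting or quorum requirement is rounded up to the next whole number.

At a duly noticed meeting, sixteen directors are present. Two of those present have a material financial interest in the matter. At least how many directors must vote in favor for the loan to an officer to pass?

The loan to an officer requires a majority of the disinterested directors present (16 − 2 = 14).
A majority of 14 is 8.

8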